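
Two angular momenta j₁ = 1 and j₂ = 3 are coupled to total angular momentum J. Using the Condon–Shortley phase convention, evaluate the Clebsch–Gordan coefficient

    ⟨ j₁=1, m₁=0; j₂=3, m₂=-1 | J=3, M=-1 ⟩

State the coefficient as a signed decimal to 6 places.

+√(1/12) = +0.288675

j₁+j₂−J=1  J+j₁−j₂=1  J−j₁+j₂=5  j₁+j₂+J+1=8
(j₁±m₁, j₂±m₂, J±M) = (1,1,2,4,2,4)
P² = 48
sum k=0..1:
  [0] +1/12 = 1/12
  [1] −1/24 = -1/24
S = 1/24
C² = P²·S² = 1/12 ; C = +0.288675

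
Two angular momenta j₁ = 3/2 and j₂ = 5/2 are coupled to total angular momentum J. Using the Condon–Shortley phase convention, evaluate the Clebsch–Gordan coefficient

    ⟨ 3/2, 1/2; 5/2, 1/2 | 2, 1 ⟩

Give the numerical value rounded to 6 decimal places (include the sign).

√[5·2!1!3!/7! · 2!1!3!2!3!1!] = √(12/7)
  +(−1)^0/∏(0,2,1,3,0,0)! = 1/12  (running 1/12)
  +(−1)^1/∏(1,1,0,2,1,1)! = -1/2  (running -5/12)
⟨..|..⟩ = √(12/7)·(-5/12) = -0.545545

-0.545545  (= −√(25/84))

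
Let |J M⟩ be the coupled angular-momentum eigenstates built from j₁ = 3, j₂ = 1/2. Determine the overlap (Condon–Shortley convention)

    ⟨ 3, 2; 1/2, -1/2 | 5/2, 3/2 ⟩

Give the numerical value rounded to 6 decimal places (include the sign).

√[6·1!5!0!/7! · 5!1!0!1!4!1!] = √(2880/7)
  +(−1)^0/∏(0,1,1,0,4,0)! = 1/24  (running 1/24)
⟨..|..⟩ = √(2880/7)·(1/24) = +0.845154

+0.845154  (= +√(5/7))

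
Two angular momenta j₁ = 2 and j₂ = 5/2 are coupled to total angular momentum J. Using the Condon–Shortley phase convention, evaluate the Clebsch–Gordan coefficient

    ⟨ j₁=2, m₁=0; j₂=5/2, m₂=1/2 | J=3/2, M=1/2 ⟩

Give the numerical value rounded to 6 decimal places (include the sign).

+0.239046  (= +√(2/35))

√[4·3!1!2!/7! · 2!2!3!2!2!1!] = √(32/35)
  +(−1)^1/∏(1,2,1,2,0,0)! = -1/4  (running -1/4)
  +(−1)^2/∏(2,1,0,1,1,1)! = 1/2  (running 1/4)
⟨..|..⟩ = √(32/35)·(1/4) = +0.239046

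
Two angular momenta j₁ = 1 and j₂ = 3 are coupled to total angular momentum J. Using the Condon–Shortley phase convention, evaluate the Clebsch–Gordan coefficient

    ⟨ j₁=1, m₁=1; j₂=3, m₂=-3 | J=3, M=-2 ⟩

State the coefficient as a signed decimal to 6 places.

+√(1/4) ≈ +0.500000

√[7·1!1!5!/8! · 2!0!0!6!1!5!] = √(3600)
  +(−1)^0/∏(0,1,0,0,1,5)! = 1/120  (running 1/120)
⟨..|..⟩ = √(3600)·(1/120) = +0.500000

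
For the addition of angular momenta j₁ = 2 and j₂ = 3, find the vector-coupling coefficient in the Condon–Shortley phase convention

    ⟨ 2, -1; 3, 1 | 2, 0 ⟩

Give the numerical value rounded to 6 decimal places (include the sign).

√[5·3!1!3!/8! · 1!3!4!2!2!2!] = √(36/7)
  +(−1)^2/∏(2,1,1,2,0,1)! = 1/4  (running 1/4)
  +(−1)^3/∏(3,0,0,1,1,2)! = -1/12  (running 1/6)
⟨..|..⟩ = √(36/7)·(1/6) = +0.377964

+√(1/7) ≈ +0.377964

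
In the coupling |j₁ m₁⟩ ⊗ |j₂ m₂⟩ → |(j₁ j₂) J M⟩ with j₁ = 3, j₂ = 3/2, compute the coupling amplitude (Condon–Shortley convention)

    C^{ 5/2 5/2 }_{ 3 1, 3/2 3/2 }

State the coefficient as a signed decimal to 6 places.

√[6·2!4!1!/8! · 4!2!3!0!5!0!] = √(1728/7)
  +(−1)^2/∏(2,0,0,1,4,0)! = 1/48  (running 1/48)
⟨..|..⟩ = √(1728/7)·(1/48) = +0.327327

+√(3/28) = +0.327327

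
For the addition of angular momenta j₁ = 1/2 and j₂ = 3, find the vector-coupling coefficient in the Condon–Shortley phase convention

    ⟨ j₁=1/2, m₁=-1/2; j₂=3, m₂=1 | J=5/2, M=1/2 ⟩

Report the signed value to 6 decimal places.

−√(4/7) ≈ -0.755929

triangle: 1!*0!*5!/7! = 120/5040
(j±m)!: 0!*1!*4!*2!*3!*2! = 576
prefactor² = (2J+1)*Δ*N² = 576/7
  k=1: −1/(1!*0!*0!*3!*0!*2!) = -1/12
Σ = -1/12  ⇒  CG² = 576/7*(-1/12)² = 4/7
CG = −√(4/7) = -0.755929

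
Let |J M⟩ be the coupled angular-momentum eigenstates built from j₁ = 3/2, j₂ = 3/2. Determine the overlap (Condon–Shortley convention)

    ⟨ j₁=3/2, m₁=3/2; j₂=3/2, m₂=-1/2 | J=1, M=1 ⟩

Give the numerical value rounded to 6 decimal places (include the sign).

√[3·2!1!1!/5! · 3!0!1!2!2!0!] = √(6/5)
  +(−1)^0/∏(0,2,0,1,1,0)! = 1/2  (running 1/2)
⟨..|..⟩ = √(6/5)·(1/2) = +0.547723

+0.547723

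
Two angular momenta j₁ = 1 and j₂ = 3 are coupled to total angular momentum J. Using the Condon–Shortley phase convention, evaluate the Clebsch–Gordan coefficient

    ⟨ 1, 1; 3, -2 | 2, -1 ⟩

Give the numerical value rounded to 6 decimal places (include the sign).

+0.690066  (= +√(10/21))

triangle: 2!×0!×4!/7! = 48/5040
(j±m)!: 2!×0!×1!×5!×1!×3! = 1440
prefactor² = (2J+1)×Δ×N² = 480/7
  k=0: +1/(0!×2!×0!×1!×0!×3!) = 1/12
Σ = 1/12  ⇒  CG² = 480/7×1/12² = 10/21
CG = +√(10/21) = +0.690066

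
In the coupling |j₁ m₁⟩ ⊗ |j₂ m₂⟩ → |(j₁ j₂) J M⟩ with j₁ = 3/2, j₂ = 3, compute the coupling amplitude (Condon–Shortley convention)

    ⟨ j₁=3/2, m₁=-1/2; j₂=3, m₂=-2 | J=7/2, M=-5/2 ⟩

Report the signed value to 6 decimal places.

+0.377964

j₁+j₂−J=1  J+j₁−j₂=2  J−j₁+j₂=5  j₁+j₂+J+1=9
(j₁±m₁, j₂±m₂, J±M) = (1,2,1,5,1,6)
P² = 6400/7
sum k=0..1:
  [0] +1/48 = 1/48
  [1] −1/120 = -1/120
S = 1/80
C² = P²·S² = 1/7 ; C = +0.377964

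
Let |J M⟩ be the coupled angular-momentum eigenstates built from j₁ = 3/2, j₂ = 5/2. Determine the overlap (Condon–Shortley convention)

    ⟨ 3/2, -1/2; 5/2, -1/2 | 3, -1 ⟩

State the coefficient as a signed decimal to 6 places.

j₁+j₂−J=1  J+j₁−j₂=2  J−j₁+j₂=4  j₁+j₂+J+1=8
(j₁±m₁, j₂±m₂, J±M) = (1,2,2,3,2,4)
P² = 48/5
sum k=0..1:
  [0] +1/8 = 1/8
  [1] −1/6 = -1/6
S = -1/24
C² = P²·S² = 1/60 ; C = -0.129099

-0.129099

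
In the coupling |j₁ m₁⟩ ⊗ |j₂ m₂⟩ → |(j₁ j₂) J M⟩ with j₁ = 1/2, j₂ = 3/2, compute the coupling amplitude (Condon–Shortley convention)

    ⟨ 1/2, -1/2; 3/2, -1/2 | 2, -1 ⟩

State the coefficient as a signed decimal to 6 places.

+√(3/4) ≈ +0.866025

j₁+j₂−J=0  J+j₁−j₂=1  J−j₁+j₂=3  j₁+j₂+J+1=5
(j₁±m₁, j₂±m₂, J±M) = (0,1,1,2,1,3)
P² = 3
sum k=0..0:
  [0] +1/2 = 1/2
S = 1/2
C² = P²·S² = 3/4 ; C = +0.866025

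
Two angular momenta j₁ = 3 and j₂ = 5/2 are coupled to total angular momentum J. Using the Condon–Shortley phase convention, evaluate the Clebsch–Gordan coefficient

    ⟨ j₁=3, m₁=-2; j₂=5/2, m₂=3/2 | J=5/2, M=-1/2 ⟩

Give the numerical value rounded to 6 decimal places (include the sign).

√[6·3!3!2!/9! · 1!5!4!1!2!3!] = √(288/7)
  +(−1)^2/∏(2,1,3,2,0,0)! = 1/24  (running 1/24)
  +(−1)^3/∏(3,0,2,1,1,1)! = -1/12  (running -1/24)
⟨..|..⟩ = √(288/7)·(-1/24) = -0.267261

-0.267261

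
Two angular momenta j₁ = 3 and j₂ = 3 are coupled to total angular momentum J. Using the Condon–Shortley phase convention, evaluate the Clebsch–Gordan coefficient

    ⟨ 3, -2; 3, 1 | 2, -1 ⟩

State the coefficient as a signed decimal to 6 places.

-0.422577  (= −√(5/28))

j₁+j₂−J=4  J+j₁−j₂=2  J−j₁+j₂=2  j₁+j₂+J+1=9
(j₁±m₁, j₂±m₂, J±M) = (1,5,4,2,1,3)
P² = 320/7
sum k=3..4:
  [3] −1/12 = -1/12
  [4] +1/48 = 1/48
S = -1/16
C² = P²·S² = 5/28 ; C = -0.422577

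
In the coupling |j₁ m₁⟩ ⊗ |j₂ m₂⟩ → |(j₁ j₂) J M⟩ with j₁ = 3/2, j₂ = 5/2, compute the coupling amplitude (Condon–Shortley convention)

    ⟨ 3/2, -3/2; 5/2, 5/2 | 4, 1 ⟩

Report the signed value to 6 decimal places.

√[9·0!3!5!/9! · 0!3!5!0!5!3!] = √(64800/7)
  +(−1)^0/∏(0,0,3,5,0,0)! = 1/720  (running 1/720)
⟨..|..⟩ = √(64800/7)·(1/720) = +0.133631

+√(1/56) ≈ +0.133631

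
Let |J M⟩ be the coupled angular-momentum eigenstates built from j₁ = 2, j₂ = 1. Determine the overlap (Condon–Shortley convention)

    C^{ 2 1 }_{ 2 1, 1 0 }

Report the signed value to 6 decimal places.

√[5·1!3!1!/6! · 3!1!1!1!3!1!] = √(3/2)
  +(−1)^0/∏(0,1,1,1,2,0)! = 1/2  (running 1/2)
  +(−1)^1/∏(1,0,0,0,3,1)! = -1/6  (running 1/3)
⟨..|..⟩ = √(3/2)·(1/3) = +0.408248

+0.408248  (= +√(1/6))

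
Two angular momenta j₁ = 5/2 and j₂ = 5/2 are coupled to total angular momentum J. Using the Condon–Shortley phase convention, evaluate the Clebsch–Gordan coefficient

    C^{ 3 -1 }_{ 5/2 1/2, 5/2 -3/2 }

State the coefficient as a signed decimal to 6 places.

+0.182574

triangle: 2!·3!·3!/9! = 72/362880
(j±m)!: 3!·2!·1!·4!·2!·4! = 13824
prefactor² = (2J+1)·Δ·N² = 96/5
  k=0: +1/(0!·2!·2!·1!·1!·2!) = 1/8
  k=1: −1/(1!·1!·1!·0!·2!·3!) = -1/12
Σ = 1/24  ⇒  CG² = 96/5·1/24² = 1/30
CG = +√(1/30) = +0.182574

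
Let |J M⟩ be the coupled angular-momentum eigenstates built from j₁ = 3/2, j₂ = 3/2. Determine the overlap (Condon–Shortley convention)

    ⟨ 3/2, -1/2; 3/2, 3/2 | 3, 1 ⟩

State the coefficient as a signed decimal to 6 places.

+√(1/5) = +0.447214

triangle: 0!×3!×3!/7! = 36/5040
(j±m)!: 1!×2!×3!×0!×4!×2! = 576
prefactor² = (2J+1)×Δ×N² = 144/5
  k=0: +1/(0!×0!×2!×3!×1!×0!) = 1/12
Σ = 1/12  ⇒  CG² = 144/5×1/12² = 1/5
CG = +√(1/5) = +0.447214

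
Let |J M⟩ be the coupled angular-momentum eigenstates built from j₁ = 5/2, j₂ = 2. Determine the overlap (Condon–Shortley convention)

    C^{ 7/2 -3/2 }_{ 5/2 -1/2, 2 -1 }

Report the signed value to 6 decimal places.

√[8·1!4!3!/9! · 2!3!1!3!2!5!] = √(384/7)
  +(−1)^0/∏(0,1,3,1,1,2)! = 1/12  (running 1/12)
  +(−1)^1/∏(1,0,2,0,2,3)! = -1/24  (running 1/24)
⟨..|..⟩ = √(384/7)·(1/24) = +0.308607

+√(2/21) ≈ +0.308607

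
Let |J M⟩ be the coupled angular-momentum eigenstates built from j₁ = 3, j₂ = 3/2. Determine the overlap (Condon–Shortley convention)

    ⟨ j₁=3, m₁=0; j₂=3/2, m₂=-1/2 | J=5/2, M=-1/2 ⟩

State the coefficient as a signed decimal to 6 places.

triangle: 2!·4!·1!/8! = 48/40320
(j±m)!: 3!·3!·1!·2!·2!·3! = 864
prefactor² = (2J+1)·Δ·N² = 216/35
  k=0: +1/(0!·2!·3!·1!·1!·0!) = 1/12
  k=1: −1/(1!·1!·2!·0!·2!·1!) = -1/4
Σ = -1/6  ⇒  CG² = 216/35·(-1/6)² = 6/35
CG = −√(6/35) = -0.414039

−√(6/35) = -0.414039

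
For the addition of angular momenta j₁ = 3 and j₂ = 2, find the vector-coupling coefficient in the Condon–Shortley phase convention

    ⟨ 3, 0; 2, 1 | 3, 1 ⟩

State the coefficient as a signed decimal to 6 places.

−√(1/30) ≈ -0.182574

triangle: 2!*4!*2!/9! = 96/362880
(j±m)!: 3!*3!*3!*1!*4!*2! = 10368
prefactor² = (2J+1)*Δ*N² = 96/5
  k=1: −1/(1!*1!*2!*2!*2!*0!) = -1/8
  k=2: +1/(2!*0!*1!*1!*3!*1!) = 1/12
Σ = -1/24  ⇒  CG² = 96/5*(-1/24)² = 1/30
CG = −√(1/30) = -0.182574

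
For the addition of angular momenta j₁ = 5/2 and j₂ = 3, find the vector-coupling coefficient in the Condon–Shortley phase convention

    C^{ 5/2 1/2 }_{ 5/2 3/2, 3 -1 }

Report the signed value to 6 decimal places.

−√(1/35) ≈ -0.169031

j₁+j₂−J=3  J+j₁−j₂=2  J−j₁+j₂=3  j₁+j₂+J+1=9
(j₁±m₁, j₂±m₂, J±M) = (4,1,2,4,3,2)
P² = 576/35
sum k=0..1:
  [0] +1/12 = 1/12
  [1] −1/8 = -1/8
S = -1/24
C² = P²·S² = 1/35 ; C = -0.169031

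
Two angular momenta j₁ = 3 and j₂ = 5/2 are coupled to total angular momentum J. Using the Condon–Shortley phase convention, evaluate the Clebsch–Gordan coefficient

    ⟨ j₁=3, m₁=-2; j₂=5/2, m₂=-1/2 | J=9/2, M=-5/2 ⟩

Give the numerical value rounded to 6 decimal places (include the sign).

−√(49/198) ≈ -0.497468

j₁+j₂−J=1  J+j₁−j₂=5  J−j₁+j₂=4  j₁+j₂+J+1=11
(j₁±m₁, j₂±m₂, J±M) = (1,5,2,3,2,7)
P² = 115200/11
sum k=0..1:
  [0] +1/480 = 1/480
  [1] −1/144 = -1/144
S = -7/1440
C² = P²·S² = 49/198 ; C = -0.497468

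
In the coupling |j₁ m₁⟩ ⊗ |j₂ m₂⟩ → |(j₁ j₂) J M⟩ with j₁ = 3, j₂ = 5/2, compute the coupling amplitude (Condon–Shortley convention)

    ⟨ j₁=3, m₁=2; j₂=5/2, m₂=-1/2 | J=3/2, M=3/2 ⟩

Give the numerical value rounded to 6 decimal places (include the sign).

√[4·4!2!1!/8! · 5!1!2!3!3!0!] = √(288/7)
  +(−1)^1/∏(1,3,0,1,2,0)! = -1/12  (running -1/12)
⟨..|..⟩ = √(288/7)·(-1/12) = -0.534522

−√(2/7) = -0.534522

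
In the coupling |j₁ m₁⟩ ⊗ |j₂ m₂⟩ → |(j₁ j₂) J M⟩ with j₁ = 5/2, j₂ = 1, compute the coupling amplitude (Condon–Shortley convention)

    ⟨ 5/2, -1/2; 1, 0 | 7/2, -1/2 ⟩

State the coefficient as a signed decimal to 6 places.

j₁+j₂−J=0  J+j₁−j₂=5  J−j₁+j₂=2  j₁+j₂+J+1=8
(j₁±m₁, j₂±m₂, J±M) = (2,3,1,1,3,4)
P² = 576/7
sum k=0..0:
  [0] +1/12 = 1/12
S = 1/12
C² = P²·S² = 4/7 ; C = +0.755929

+0.755929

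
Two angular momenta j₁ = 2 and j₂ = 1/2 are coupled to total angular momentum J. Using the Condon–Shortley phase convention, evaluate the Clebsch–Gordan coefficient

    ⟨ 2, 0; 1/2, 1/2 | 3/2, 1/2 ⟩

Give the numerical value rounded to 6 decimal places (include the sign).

j₁+j₂−J=1  J+j₁−j₂=3  J−j₁+j₂=0  j₁+j₂+J+1=5
(j₁±m₁, j₂±m₂, J±M) = (2,2,1,0,2,1)
P² = 8/5
sum k=1..1:
  [1] −1/2 = -1/2
S = -1/2
C² = P²·S² = 2/5 ; C = -0.632456

-0.632456  (= −√(2/5))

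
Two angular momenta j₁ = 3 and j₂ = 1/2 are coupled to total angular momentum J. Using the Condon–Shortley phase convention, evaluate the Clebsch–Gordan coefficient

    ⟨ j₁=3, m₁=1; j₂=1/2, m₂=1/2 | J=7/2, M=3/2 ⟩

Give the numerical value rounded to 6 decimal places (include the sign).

√[8·0!6!1!/8! · 4!2!1!0!5!2!] = √(11520/7)
  +(−1)^0/∏(0,0,2,1,4,0)! = 1/48  (running 1/48)
⟨..|..⟩ = √(11520/7)·(1/48) = +0.845154

+√(5/7) = +0.845154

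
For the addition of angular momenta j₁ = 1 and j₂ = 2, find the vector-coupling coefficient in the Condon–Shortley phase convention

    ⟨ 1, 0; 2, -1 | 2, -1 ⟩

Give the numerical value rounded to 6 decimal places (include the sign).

+0.408248

j₁+j₂−J=1  J+j₁−j₂=1  J−j₁+j₂=3  j₁+j₂+J+1=6
(j₁±m₁, j₂±m₂, J±M) = (1,1,1,3,1,3)
P² = 3/2
sum k=0..1:
  [0] +1/2 = 1/2
  [1] −1/6 = -1/6
S = 1/3
C² = P²·S² = 1/6 ; C = +0.408248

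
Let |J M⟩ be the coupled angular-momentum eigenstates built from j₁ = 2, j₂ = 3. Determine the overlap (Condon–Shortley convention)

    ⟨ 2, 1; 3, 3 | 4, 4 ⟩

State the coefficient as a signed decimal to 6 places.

−√(3/5) = -0.774597

√[9·1!3!5!/10! · 3!1!6!0!8!0!] = √(311040)
  +(−1)^1/∏(1,0,0,5,3,0)! = -1/720  (running -1/720)
⟨..|..⟩ = √(311040)·(-1/720) = -0.774597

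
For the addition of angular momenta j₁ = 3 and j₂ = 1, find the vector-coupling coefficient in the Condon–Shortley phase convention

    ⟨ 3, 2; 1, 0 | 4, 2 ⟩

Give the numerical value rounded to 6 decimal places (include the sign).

+0.654654  (= +√(3/7))

√[9·0!6!2!/9! · 5!1!1!1!6!2!] = √(43200/7)
  +(−1)^0/∏(0,0,1,1,5,1)! = 1/120  (running 1/120)
⟨..|..⟩ = √(43200/7)·(1/120) = +0.654654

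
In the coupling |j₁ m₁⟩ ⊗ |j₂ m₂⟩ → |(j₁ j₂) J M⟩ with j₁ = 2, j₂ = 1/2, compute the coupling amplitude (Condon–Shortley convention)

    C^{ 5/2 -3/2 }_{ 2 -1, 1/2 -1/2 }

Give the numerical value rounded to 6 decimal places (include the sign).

+√(4/5) ≈ +0.894427

triangle: 0!×4!×1!/6! = 24/720
(j±m)!: 1!×3!×0!×1!×1!×4! = 144
prefactor² = (2J+1)×Δ×N² = 144/5
  k=0: +1/(0!×0!×3!×0!×1!×1!) = 1/6
Σ = 1/6  ⇒  CG² = 144/5×1/6² = 4/5
CG = +√(4/5) = +0.894427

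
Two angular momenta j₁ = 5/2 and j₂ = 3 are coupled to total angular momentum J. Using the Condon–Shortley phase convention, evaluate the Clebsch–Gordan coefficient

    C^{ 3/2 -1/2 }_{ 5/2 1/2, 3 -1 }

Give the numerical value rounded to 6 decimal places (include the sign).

−√(1/105) ≈ -0.097590

√[4·4!1!2!/8! · 3!2!2!4!1!2!] = √(192/35)
  +(−1)^1/∏(1,3,1,1,0,1)! = -1/6  (running -1/6)
  +(−1)^2/∏(2,2,0,0,1,2)! = 1/8  (running -1/24)
⟨..|..⟩ = √(192/35)·(-1/24) = -0.097590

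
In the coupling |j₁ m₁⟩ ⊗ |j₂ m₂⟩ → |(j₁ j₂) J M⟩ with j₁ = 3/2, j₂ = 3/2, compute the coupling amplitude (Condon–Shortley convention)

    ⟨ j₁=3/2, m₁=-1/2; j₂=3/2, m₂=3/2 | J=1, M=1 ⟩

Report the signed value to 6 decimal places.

+0.547723

√[3·2!1!1!/5! · 1!2!3!0!2!0!] = √(6/5)
  +(−1)^2/∏(2,0,0,1,1,0)! = 1/2  (running 1/2)
⟨..|..⟩ = √(6/5)·(1/2) = +0.547723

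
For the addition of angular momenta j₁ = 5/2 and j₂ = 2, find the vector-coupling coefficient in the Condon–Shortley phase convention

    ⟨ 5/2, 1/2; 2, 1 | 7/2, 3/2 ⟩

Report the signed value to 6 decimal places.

√[8·1!4!3!/9! · 3!2!3!1!5!2!] = √(384/7)
  +(−1)^0/∏(0,1,2,3,2,0)! = 1/24  (running 1/24)
  +(−1)^1/∏(1,0,1,2,3,1)! = -1/12  (running -1/24)
⟨..|..⟩ = √(384/7)·(-1/24) = -0.308607

−√(2/21) ≈ -0.308607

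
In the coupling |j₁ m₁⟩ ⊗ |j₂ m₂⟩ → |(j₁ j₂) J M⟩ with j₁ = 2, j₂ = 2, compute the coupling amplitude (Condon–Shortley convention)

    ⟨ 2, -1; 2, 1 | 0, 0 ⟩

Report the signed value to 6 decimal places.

√[1·4!0!0!/5! · 1!3!3!1!0!0!] = √(36/5)
  +(−1)^3/∏(3,1,0,0,0,0)! = -1/6  (running -1/6)
⟨..|..⟩ = √(36/5)·(-1/6) = -0.447214

-0.447214  (= −√(1/5))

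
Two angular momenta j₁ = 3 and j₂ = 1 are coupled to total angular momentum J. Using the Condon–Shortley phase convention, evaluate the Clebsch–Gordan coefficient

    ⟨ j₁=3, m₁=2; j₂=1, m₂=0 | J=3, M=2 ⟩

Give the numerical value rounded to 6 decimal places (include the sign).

+√(1/3) ≈ +0.577350

j₁+j₂−J=1  J+j₁−j₂=5  J−j₁+j₂=1  j₁+j₂+J+1=8
(j₁±m₁, j₂±m₂, J±M) = (5,1,1,1,5,1)
P² = 300
sum k=0..1:
  [0] +1/24 = 1/24
  [1] −1/120 = -1/120
S = 1/30
C² = P²·S² = 1/3 ; C = +0.577350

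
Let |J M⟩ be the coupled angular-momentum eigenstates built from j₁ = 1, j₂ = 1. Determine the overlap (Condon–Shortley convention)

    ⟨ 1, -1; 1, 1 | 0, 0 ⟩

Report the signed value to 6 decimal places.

j₁+j₂−J=2  J+j₁−j₂=0  J−j₁+j₂=0  j₁+j₂+J+1=3
(j₁±m₁, j₂±m₂, J±M) = (0,2,2,0,0,0)
P² = 4/3
sum k=2..2:
  [2] +1/2 = 1/2
S = 1/2
C² = P²·S² = 1/3 ; C = +0.577350

+√(1/3) = +0.577350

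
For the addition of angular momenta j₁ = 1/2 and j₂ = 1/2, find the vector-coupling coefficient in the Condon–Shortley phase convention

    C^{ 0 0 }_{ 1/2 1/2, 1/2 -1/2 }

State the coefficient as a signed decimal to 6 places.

triangle: 1!×0!×0!/2! = 1/2
(j±m)!: 1!×0!×0!×1!×0!×0! = 1
prefactor² = (2J+1)×Δ×N² = 1/2
  k=0: +1/(0!×1!×0!×0!×0!×0!) = 1
Σ = 1  ⇒  CG² = 1/2×1² = 1/2
CG = +√(1/2) = +0.707107

+0.707107  (= +√(1/2))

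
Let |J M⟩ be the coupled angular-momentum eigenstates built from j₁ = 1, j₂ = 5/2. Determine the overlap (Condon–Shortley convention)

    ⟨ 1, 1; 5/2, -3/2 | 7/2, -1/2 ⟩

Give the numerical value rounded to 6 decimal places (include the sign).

+0.377964  (= +√(1/7))

triangle: 0!·2!·5!/8! = 240/40320
(j±m)!: 2!·0!·1!·4!·3!·4! = 6912
prefactor² = (2J+1)·Δ·N² = 2304/7
  k=0: +1/(0!·0!·0!·1!·2!·4!) = 1/48
Σ = 1/48  ⇒  CG² = 2304/7·1/48² = 1/7
CG = +√(1/7) = +0.377964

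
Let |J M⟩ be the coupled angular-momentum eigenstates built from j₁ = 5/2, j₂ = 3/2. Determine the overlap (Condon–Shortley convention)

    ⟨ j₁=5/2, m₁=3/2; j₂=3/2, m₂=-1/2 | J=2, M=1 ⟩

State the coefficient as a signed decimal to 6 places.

triangle: 2!×3!×1!/7! = 12/5040
(j±m)!: 4!×1!×1!×2!×3!×1! = 288
prefactor² = (2J+1)×Δ×N² = 24/7
  k=0: +1/(0!×2!×1!×1!×2!×0!) = 1/4
  k=1: −1/(1!×1!×0!×0!×3!×1!) = -1/6
Σ = 1/12  ⇒  CG² = 24/7×1/12² = 1/42
CG = +√(1/42) = +0.154303

+0.154303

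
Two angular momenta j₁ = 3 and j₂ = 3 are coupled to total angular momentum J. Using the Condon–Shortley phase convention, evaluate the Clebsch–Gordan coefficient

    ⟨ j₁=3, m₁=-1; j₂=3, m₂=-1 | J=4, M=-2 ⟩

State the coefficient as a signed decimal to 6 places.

−√(20/77) = -0.509647

triangle: 2!*4!*4!/11! = 1152/39916800
(j±m)!: 2!*4!*2!*4!*2!*6! = 3317760
prefactor² = (2J+1)*Δ*N² = 331776/385
  k=0: +1/(0!*2!*4!*2!*0!*2!) = 1/192
  k=1: −1/(1!*1!*3!*1!*1!*3!) = -1/36
  k=2: +1/(2!*0!*2!*0!*2!*4!) = 1/192
Σ = -5/288  ⇒  CG² = 331776/385*(-5/288)² = 20/77
CG = −√(20/77) = -0.509647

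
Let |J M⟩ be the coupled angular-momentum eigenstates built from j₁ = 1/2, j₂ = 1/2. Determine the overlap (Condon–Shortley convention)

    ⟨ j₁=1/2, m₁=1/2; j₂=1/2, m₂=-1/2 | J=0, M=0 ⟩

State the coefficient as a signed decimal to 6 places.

j₁+j₂−J=1  J+j₁−j₂=0  J−j₁+j₂=0  j₁+j₂+J+1=2
(j₁±m₁, j₂±m₂, J±M) = (1,0,0,1,0,0)
P² = 1/2
sum k=0..0:
  [0] +1/1 = 1
S = 1
C² = P²·S² = 1/2 ; C = +0.707107

+√(1/2) = +0.707107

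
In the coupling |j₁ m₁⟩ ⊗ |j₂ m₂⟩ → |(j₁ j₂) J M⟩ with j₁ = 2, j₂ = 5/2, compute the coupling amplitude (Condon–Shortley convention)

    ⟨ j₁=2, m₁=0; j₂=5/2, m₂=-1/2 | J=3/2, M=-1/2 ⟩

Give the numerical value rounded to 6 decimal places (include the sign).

-0.239046

triangle: 3!*1!*2!/7! = 12/5040
(j±m)!: 2!*2!*2!*3!*1!*2! = 96
prefactor² = (2J+1)*Δ*N² = 32/35
  k=1: −1/(1!*2!*1!*1!*0!*1!) = -1/2
  k=2: +1/(2!*1!*0!*0!*1!*2!) = 1/4
Σ = -1/4  ⇒  CG² = 32/35*(-1/4)² = 2/35
CG = −√(2/35) = -0.239046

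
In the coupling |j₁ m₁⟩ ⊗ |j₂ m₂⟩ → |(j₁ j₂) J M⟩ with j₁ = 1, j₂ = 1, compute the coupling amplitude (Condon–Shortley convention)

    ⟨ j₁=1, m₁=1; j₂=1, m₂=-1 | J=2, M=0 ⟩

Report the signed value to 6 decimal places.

+√(1/6) = +0.408248

j₁+j₂−J=0  J+j₁−j₂=2  J−j₁+j₂=2  j₁+j₂+J+1=5
(j₁±m₁, j₂±m₂, J±M) = (2,0,0,2,2,2)
P² = 8/3
sum k=0..0:
  [0] +1/4 = 1/4
S = 1/4
C² = P²·S² = 1/6 ; C = +0.408248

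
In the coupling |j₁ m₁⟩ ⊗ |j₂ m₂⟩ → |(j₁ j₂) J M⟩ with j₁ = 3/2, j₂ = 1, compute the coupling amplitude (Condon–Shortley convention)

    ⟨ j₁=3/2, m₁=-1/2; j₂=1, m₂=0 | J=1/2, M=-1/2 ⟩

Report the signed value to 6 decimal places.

−√(1/3) = -0.577350

j₁+j₂−J=2  J+j₁−j₂=1  J−j₁+j₂=0  j₁+j₂+J+1=4
(j₁±m₁, j₂±m₂, J±M) = (1,2,1,1,0,1)
P² = 1/3
sum k=1..1:
  [1] −1/1 = -1
S = -1
C² = P²·S² = 1/3 ; C = -0.577350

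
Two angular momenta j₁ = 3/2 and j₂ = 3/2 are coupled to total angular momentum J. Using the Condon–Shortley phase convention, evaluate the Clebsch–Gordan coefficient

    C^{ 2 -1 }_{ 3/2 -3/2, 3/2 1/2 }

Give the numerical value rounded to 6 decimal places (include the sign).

j₁+j₂−J=1  J+j₁−j₂=2  J−j₁+j₂=2  j₁+j₂+J+1=6
(j₁±m₁, j₂±m₂, J±M) = (0,3,2,1,1,3)
P² = 2
sum k=1..1:
  [1] −1/2 = -1/2
S = -1/2
C² = P²·S² = 1/2 ; C = -0.707107

-0.707107  (= −√(1/2))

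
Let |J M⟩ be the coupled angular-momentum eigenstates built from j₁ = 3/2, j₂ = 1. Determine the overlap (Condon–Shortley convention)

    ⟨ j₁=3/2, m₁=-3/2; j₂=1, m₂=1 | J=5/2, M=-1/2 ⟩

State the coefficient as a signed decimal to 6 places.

+√(1/10) = +0.316228

triangle: 0!×3!×2!/6! = 12/720
(j±m)!: 0!×3!×2!×0!×2!×3! = 144
prefactor² = (2J+1)×Δ×N² = 72/5
  k=0: +1/(0!×0!×3!×2!×0!×0!) = 1/12
Σ = 1/12  ⇒  CG² = 72/5×1/12² = 1/10
CG = +√(1/10) = +0.316228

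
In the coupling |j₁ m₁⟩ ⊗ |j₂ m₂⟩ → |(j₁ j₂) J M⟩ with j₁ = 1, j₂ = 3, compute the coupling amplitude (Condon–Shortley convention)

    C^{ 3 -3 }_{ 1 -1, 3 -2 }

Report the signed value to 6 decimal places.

-0.500000  (= −√(1/4))

√[7·1!1!5!/8! · 0!2!1!5!0!6!] = √(3600)
  +(−1)^1/∏(1,0,1,0,0,5)! = -1/120  (running -1/120)
⟨..|..⟩ = √(3600)·(-1/120) = -0.500000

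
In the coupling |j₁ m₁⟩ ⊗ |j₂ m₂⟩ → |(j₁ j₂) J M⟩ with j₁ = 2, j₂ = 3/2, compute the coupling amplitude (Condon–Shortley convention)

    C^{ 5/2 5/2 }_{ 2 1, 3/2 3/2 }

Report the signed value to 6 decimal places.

√[6·1!3!2!/7! · 3!1!3!0!5!0!] = √(432/7)
  +(−1)^1/∏(1,0,0,2,3,0)! = -1/12  (running -1/12)
⟨..|..⟩ = √(432/7)·(-1/12) = -0.654654

−√(3/7) ≈ -0.654654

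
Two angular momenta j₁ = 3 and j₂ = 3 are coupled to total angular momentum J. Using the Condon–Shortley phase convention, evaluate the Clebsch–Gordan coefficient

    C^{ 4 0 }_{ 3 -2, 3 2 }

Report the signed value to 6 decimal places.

√[9·2!4!4!/11! · 1!5!5!1!4!4!] = √(165888/77)
  +(−1)^1/∏(1,1,4,4,0,0)! = -1/576  (running -1/576)
  +(−1)^2/∏(2,0,3,3,1,1)! = 1/72  (running 7/576)
⟨..|..⟩ = √(165888/77)·(7/576) = +0.564076

+√(7/22) = +0.564076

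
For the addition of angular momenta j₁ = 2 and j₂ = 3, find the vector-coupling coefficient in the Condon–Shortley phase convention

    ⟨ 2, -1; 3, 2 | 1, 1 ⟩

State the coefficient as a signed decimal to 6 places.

−√(2/7) ≈ -0.534522

j₁+j₂−J=4  J+j₁−j₂=0  J−j₁+j₂=2  j₁+j₂+J+1=7
(j₁±m₁, j₂±m₂, J±M) = (1,3,5,1,2,0)
P² = 288/7
sum k=3..3:
  [3] −1/12 = -1/12
S = -1/12
C² = P²·S² = 2/7 ; C = -0.534522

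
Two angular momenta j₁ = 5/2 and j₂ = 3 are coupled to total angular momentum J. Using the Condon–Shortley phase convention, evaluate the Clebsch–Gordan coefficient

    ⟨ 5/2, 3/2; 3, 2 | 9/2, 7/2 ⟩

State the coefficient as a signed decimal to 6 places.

−√(1/99) ≈ -0.100504

√[10·1!4!5!/11! · 4!1!5!1!8!1!] = √(921600/11)
  +(−1)^0/∏(0,1,1,5,3,0)! = 1/720  (running 1/720)
  +(−1)^1/∏(1,0,0,4,4,1)! = -1/576  (running -1/2880)
⟨..|..⟩ = √(921600/11)·(-1/2880) = -0.100504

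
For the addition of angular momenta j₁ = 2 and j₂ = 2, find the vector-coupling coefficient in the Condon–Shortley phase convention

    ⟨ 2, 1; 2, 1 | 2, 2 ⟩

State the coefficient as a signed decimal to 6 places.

-0.654654  (= −√(3/7))

triangle: 2!·2!·2!/7! = 8/5040
(j±m)!: 3!·1!·3!·1!·4!·0! = 864
prefactor² = (2J+1)·Δ·N² = 48/7
  k=1: −1/(1!·1!·0!·2!·2!·0!) = -1/4
Σ = -1/4  ⇒  CG² = 48/7·(-1/4)² = 3/7
CG = −√(3/7) = -0.654654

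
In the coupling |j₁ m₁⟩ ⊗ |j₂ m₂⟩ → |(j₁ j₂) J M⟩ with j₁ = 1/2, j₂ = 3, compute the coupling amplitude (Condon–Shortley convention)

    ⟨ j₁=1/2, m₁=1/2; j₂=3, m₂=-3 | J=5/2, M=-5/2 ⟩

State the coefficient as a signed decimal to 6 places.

j₁+j₂−J=1  J+j₁−j₂=0  J−j₁+j₂=5  j₁+j₂+J+1=7
(j₁±m₁, j₂±m₂, J±M) = (1,0,0,6,0,5)
P² = 86400/7
sum k=0..0:
  [0] +1/120 = 1/120
S = 1/120
C² = P²·S² = 6/7 ; C = +0.925820

+√(6/7) ≈ +0.925820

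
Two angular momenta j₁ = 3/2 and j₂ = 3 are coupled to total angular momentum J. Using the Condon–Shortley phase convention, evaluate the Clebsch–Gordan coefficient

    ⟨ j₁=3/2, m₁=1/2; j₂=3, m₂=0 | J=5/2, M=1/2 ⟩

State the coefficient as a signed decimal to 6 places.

-0.414039

j₁+j₂−J=2  J+j₁−j₂=1  J−j₁+j₂=4  j₁+j₂+J+1=8
(j₁±m₁, j₂±m₂, J±M) = (2,1,3,3,3,2)
P² = 216/35
sum k=0..1:
  [0] +1/12 = 1/12
  [1] −1/4 = -1/4
S = -1/6
C² = P²·S² = 6/35 ; C = -0.414039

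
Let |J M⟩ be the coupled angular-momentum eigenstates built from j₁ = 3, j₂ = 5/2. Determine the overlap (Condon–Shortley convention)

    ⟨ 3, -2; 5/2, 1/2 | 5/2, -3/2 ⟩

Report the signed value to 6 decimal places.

+0.267261

j₁+j₂−J=3  J+j₁−j₂=3  J−j₁+j₂=2  j₁+j₂+J+1=9
(j₁±m₁, j₂±m₂, J±M) = (1,5,3,2,1,4)
P² = 288/7
sum k=2..3:
  [2] +1/12 = 1/12
  [3] −1/24 = -1/24
S = 1/24
C² = P²·S² = 1/14 ; C = +0.267261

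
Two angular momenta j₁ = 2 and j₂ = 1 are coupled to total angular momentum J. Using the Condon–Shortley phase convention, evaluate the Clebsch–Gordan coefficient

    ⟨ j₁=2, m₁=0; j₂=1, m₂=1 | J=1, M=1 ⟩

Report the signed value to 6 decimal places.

+√(1/10) ≈ +0.316228

j₁+j₂−J=2  J+j₁−j₂=2  J−j₁+j₂=0  j₁+j₂+J+1=5
(j₁±m₁, j₂±m₂, J±M) = (2,2,2,0,2,0)
P² = 8/5
sum k=2..2:
  [2] +1/4 = 1/4
S = 1/4
C² = P²·S² = 1/10 ; C = +0.316228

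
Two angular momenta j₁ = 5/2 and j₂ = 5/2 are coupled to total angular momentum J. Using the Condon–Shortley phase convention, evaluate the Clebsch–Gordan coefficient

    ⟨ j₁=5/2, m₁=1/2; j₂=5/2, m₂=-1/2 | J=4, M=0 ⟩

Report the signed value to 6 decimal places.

triangle: 1!*4!*4!/10! = 576/3628800
(j±m)!: 3!*2!*2!*3!*4!*4! = 82944
prefactor² = (2J+1)*Δ*N² = 20736/175
  k=0: +1/(0!*1!*2!*2!*2!*2!) = 1/16
  k=1: −1/(1!*0!*1!*1!*3!*3!) = -1/36
Σ = 5/144  ⇒  CG² = 20736/175*5/144² = 1/7
CG = +√(1/7) = +0.377964

+√(1/7) = +0.377964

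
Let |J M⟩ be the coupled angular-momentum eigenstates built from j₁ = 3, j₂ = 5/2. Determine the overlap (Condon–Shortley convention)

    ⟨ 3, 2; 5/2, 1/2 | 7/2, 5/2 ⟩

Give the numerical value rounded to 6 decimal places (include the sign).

triangle: 2!·4!·3!/10! = 288/3628800
(j±m)!: 5!·1!·3!·2!·6!·1! = 1036800
prefactor² = (2J+1)·Δ·N² = 4608/7
  k=0: +1/(0!·2!·1!·3!·3!·0!) = 1/72
  k=1: −1/(1!·1!·0!·2!·4!·1!) = -1/48
Σ = -1/144  ⇒  CG² = 4608/7·(-1/144)² = 2/63
CG = −√(2/63) = -0.178174

−√(2/63) ≈ -0.178174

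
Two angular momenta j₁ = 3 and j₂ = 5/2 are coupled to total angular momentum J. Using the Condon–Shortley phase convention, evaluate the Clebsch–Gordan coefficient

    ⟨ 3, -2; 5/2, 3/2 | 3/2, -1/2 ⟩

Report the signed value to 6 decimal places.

−√(1/21) = -0.218218

√[4·4!2!1!/8! · 1!5!4!1!1!2!] = √(192/7)
  +(−1)^3/∏(3,1,2,1,0,0)! = -1/12  (running -1/12)
  +(−1)^4/∏(4,0,1,0,1,1)! = 1/24  (running -1/24)
⟨..|..⟩ = √(192/7)·(-1/24) = -0.218218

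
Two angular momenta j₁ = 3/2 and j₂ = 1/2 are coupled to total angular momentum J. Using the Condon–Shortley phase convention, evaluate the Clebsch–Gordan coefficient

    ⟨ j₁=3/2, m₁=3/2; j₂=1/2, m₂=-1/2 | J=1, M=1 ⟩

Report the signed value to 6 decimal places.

+√(3/4) = +0.866025

j₁+j₂−J=1  J+j₁−j₂=2  J−j₁+j₂=0  j₁+j₂+J+1=4
(j₁±m₁, j₂±m₂, J±M) = (3,0,0,1,2,0)
P² = 3
sum k=0..0:
  [0] +1/2 = 1/2
S = 1/2
C² = P²·S² = 3/4 ; C = +0.866025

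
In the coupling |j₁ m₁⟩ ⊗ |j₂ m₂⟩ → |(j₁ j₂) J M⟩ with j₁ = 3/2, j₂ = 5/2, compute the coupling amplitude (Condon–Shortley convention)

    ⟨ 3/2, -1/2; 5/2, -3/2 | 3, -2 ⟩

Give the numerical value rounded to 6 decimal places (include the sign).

+√(1/12) ≈ +0.288675

√[7·1!2!4!/8! · 1!2!1!4!1!5!] = √(48)
  +(−1)^0/∏(0,1,2,1,0,3)! = 1/12  (running 1/12)
  +(−1)^1/∏(1,0,1,0,1,4)! = -1/24  (running 1/24)
⟨..|..⟩ = √(48)·(1/24) = +0.288675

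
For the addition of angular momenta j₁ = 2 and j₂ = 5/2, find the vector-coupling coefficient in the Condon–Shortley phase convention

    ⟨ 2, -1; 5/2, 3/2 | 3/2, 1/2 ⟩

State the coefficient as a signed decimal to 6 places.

j₁+j₂−J=3  J+j₁−j₂=1  J−j₁+j₂=2  j₁+j₂+J+1=7
(j₁±m₁, j₂±m₂, J±M) = (1,3,4,1,2,1)
P² = 96/35
sum k=2..3:
  [2] +1/4 = 1/4
  [3] −1/6 = -1/6
S = 1/12
C² = P²·S² = 2/105 ; C = +0.138013

+√(2/105) ≈ +0.138013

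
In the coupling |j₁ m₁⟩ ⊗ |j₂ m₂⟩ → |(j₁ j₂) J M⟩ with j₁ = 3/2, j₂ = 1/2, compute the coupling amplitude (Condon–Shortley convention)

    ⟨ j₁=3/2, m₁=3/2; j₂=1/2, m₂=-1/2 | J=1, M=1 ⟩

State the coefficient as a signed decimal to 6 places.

√[3·1!2!0!/4! · 3!0!0!1!2!0!] = √(3)
  +(−1)^0/∏(0,1,0,0,2,0)! = 1/2  (running 1/2)
⟨..|..⟩ = √(3)·(1/2) = +0.866025

+√(3/4) = +0.866025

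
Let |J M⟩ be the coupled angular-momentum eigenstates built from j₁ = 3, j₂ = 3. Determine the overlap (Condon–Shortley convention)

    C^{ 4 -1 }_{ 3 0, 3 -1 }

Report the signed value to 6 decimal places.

√[9·2!4!4!/11! · 3!3!2!4!3!5!] = √(124416/385)
  +(−1)^0/∏(0,2,3,2,1,2)! = 1/48  (running 1/48)
  +(−1)^1/∏(1,1,2,1,2,3)! = -1/24  (running -1/48)
  +(−1)^2/∏(2,0,1,0,3,4)! = 1/288  (running -5/288)
⟨..|..⟩ = √(124416/385)·(-5/288) = -0.312094

-0.312094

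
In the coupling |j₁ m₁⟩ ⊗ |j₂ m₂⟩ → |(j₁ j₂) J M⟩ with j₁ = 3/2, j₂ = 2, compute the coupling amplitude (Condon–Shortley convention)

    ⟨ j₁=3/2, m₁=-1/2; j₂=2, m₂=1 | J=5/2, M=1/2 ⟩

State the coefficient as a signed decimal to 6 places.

j₁+j₂−J=1  J+j₁−j₂=2  J−j₁+j₂=3  j₁+j₂+J+1=7
(j₁±m₁, j₂±m₂, J±M) = (1,2,3,1,3,2)
P² = 72/35
sum k=0..1:
  [0] +1/12 = 1/12
  [1] −1/2 = -1/2
S = -5/12
C² = P²·S² = 5/14 ; C = -0.597614

-0.597614  (= −√(5/14))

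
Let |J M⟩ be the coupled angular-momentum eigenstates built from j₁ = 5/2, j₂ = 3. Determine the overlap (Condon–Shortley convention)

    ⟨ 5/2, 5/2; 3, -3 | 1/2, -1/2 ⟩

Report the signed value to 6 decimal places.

+√(2/7) = +0.534522

triangle: 5!*0!*1!/7! = 120/5040
(j±m)!: 5!*0!*0!*6!*0!*1! = 86400
prefactor² = (2J+1)*Δ*N² = 28800/7
  k=0: +1/(0!*5!*0!*0!*0!*1!) = 1/120
Σ = 1/120  ⇒  CG² = 28800/7*1/120² = 2/7
CG = +√(2/7) = +0.534522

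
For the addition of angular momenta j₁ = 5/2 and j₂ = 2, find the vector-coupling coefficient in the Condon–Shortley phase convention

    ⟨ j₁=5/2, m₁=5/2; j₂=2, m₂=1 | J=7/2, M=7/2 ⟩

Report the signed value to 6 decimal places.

j₁+j₂−J=1  J+j₁−j₂=4  J−j₁+j₂=3  j₁+j₂+J+1=9
(j₁±m₁, j₂±m₂, J±M) = (5,0,3,1,7,0)
P² = 11520
sum k=0..0:
  [0] +1/144 = 1/144
S = 1/144
C² = P²·S² = 5/9 ; C = +0.745356

+√(5/9) ≈ +0.745356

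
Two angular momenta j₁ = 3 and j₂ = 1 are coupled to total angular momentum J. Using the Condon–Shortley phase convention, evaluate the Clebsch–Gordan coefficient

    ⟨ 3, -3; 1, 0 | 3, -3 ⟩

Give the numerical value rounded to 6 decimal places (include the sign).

j₁+j₂−J=1  J+j₁−j₂=5  J−j₁+j₂=1  j₁+j₂+J+1=8
(j₁±m₁, j₂±m₂, J±M) = (0,6,1,1,0,6)
P² = 10800
sum k=1..1:
  [1] −1/120 = -1/120
S = -1/120
C² = P²·S² = 3/4 ; C = -0.866025

-0.866025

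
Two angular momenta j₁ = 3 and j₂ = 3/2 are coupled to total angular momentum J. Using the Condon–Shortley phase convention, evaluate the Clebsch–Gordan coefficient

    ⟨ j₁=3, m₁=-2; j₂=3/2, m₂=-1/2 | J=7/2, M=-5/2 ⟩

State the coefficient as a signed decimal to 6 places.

-0.377964  (= −√(1/7))

j₁+j₂−J=1  J+j₁−j₂=5  J−j₁+j₂=2  j₁+j₂+J+1=9
(j₁±m₁, j₂±m₂, J±M) = (1,5,1,2,1,6)
P² = 6400/7
sum k=0..1:
  [0] +1/120 = 1/120
  [1] −1/48 = -1/48
S = -1/80
C² = P²·S² = 1/7 ; C = -0.377964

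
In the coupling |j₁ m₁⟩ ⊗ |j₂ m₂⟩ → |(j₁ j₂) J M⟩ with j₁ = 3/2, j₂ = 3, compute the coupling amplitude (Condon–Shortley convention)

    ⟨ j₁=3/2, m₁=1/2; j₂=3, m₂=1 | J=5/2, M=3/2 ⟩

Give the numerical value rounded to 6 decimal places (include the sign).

-0.591608  (= −√(7/20))

triangle: 2!*1!*4!/8! = 48/40320
(j±m)!: 2!*1!*4!*2!*4!*1! = 2304
prefactor² = (2J+1)*Δ*N² = 576/35
  k=0: +1/(0!*2!*1!*4!*0!*0!) = 1/48
  k=1: −1/(1!*1!*0!*3!*1!*1!) = -1/6
Σ = -7/48  ⇒  CG² = 576/35*(-7/48)² = 7/20
CG = −√(7/20) = -0.591608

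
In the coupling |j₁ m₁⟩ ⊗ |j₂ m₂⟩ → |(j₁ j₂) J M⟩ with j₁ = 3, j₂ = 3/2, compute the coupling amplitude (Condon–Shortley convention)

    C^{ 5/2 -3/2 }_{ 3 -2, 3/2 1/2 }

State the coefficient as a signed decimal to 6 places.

+0.267261  (= +√(1/14))

triangle: 2!*4!*1!/8! = 48/40320
(j±m)!: 1!*5!*2!*1!*1!*4! = 5760
prefactor² = (2J+1)*Δ*N² = 288/7
  k=1: −1/(1!*1!*4!*1!*0!*0!) = -1/24
  k=2: +1/(2!*0!*3!*0!*1!*1!) = 1/12
Σ = 1/24  ⇒  CG² = 288/7*1/24² = 1/14
CG = +√(1/14) = +0.267261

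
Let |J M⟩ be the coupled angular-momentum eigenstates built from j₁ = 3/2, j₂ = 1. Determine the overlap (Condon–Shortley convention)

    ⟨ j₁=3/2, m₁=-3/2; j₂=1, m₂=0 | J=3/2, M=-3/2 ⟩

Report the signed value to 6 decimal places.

j₁+j₂−J=1  J+j₁−j₂=2  J−j₁+j₂=1  j₁+j₂+J+1=5
(j₁±m₁, j₂±m₂, J±M) = (0,3,1,1,0,3)
P² = 12/5
sum k=1..1:
  [1] −1/2 = -1/2
S = -1/2
C² = P²·S² = 3/5 ; C = -0.774597

-0.774597  (= −√(3/5))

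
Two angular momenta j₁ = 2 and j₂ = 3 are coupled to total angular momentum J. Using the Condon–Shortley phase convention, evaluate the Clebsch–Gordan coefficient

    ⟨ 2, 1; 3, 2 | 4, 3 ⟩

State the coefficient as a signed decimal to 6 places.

−√(1/20) = -0.223607

j₁+j₂−J=1  J+j₁−j₂=3  J−j₁+j₂=5  j₁+j₂+J+1=10
(j₁±m₁, j₂±m₂, J±M) = (3,1,5,1,7,1)
P² = 6480
sum k=0..1:
  [0] +1/240 = 1/240
  [1] −1/144 = -1/144
S = -1/360
C² = P²·S² = 1/20 ; C = -0.223607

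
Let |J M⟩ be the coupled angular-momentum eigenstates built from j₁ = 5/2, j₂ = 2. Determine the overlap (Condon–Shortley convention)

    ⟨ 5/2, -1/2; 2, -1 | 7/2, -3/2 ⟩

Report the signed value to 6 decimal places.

+√(2/21) = +0.308607

√[8·1!4!3!/9! · 2!3!1!3!2!5!] = √(384/7)
  +(−1)^0/∏(0,1,3,1,1,2)! = 1/12  (running 1/12)
  +(−1)^1/∏(1,0,2,0,2,3)! = -1/24  (running 1/24)
⟨..|..⟩ = √(384/7)·(1/24) = +0.308607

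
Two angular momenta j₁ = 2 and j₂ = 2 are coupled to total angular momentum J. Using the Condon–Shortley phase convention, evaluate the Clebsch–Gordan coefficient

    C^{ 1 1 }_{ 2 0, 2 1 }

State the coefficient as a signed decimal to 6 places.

j₁+j₂−J=3  J+j₁−j₂=1  J−j₁+j₂=1  j₁+j₂+J+1=6
(j₁±m₁, j₂±m₂, J±M) = (2,2,3,1,2,0)
P² = 6/5
sum k=2..2:
  [2] +1/2 = 1/2
S = 1/2
C² = P²·S² = 3/10 ; C = +0.547723

+√(3/10) = +0.547723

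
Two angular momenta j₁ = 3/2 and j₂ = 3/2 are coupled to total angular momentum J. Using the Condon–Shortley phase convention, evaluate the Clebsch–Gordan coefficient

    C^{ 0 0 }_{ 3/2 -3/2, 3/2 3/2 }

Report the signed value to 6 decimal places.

triangle: 3!*0!*0!/4! = 6/24
(j±m)!: 0!*3!*3!*0!*0!*0! = 36
prefactor² = (2J+1)*Δ*N² = 9
  k=3: −1/(3!*0!*0!*0!*0!*0!) = -1/6
Σ = -1/6  ⇒  CG² = 9*(-1/6)² = 1/4
CG = −√(1/4) = -0.500000

−√(1/4) ≈ -0.500000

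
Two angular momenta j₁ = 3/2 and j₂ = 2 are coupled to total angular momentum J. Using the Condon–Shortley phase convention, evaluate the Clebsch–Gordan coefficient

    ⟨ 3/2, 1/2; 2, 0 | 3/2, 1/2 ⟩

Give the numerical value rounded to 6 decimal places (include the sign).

triangle: 2!*1!*2!/6! = 4/720
(j±m)!: 2!*1!*2!*2!*2!*1! = 16
prefactor² = (2J+1)*Δ*N² = 16/45
  k=0: +1/(0!*2!*1!*2!*0!*0!) = 1/4
  k=1: −1/(1!*1!*0!*1!*1!*1!) = -1
Σ = -3/4  ⇒  CG² = 16/45*(-3/4)² = 1/5
CG = −√(1/5) = -0.447214

−√(1/5) = -0.447214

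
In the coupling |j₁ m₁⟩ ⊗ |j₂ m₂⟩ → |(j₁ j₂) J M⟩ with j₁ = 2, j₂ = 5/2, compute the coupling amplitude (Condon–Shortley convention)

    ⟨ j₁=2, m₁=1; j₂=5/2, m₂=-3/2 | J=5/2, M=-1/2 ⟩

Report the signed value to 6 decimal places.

triangle: 2!×2!×3!/8! = 24/40320
(j±m)!: 3!×1!×1!×4!×2!×3! = 1728
prefactor² = (2J+1)×Δ×N² = 216/35
  k=0: +1/(0!×2!×1!×1!×1!×2!) = 1/4
  k=1: −1/(1!×1!×0!×0!×2!×3!) = -1/12
Σ = 1/6  ⇒  CG² = 216/35×1/6² = 6/35
CG = +√(6/35) = +0.414039

+0.414039  (= +√(6/35))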